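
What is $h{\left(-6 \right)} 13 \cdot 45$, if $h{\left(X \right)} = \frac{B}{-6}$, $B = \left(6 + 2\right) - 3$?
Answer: $- \frac{975}{2} \approx -487.5$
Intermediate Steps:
$B = 5$ ($B = 8 - 3 = 5$)
$h{\left(X \right)} = - \frac{5}{6}$ ($h{\left(X \right)} = \frac{5}{-6} = 5 \left(- \frac{1}{6}\right) = - \frac{5}{6}$)
$h{\left(-6 \right)} 13 \cdot 45 = \left(- \frac{5}{6}\right) 13 \cdot 45 = \left(- \frac{65}{6}\right) 45 = - \frac{975}{2}$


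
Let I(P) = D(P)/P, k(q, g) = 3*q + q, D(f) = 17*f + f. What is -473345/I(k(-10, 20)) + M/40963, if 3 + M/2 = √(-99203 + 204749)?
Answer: -19389631343/737334 + 14*√2154/40963 ≈ -26297.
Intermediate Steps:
D(f) = 18*f
k(q, g) = 4*q
M = -6 + 14*√2154 (M = -6 + 2*√(-99203 + 204749) = -6 + 2*√105546 = -6 + 2*(7*√2154) = -6 + 14*√2154 ≈ 643.76)
I(P) = 18 (I(P) = (18*P)/P = 18)
-473345/I(k(-10, 20)) + M/40963 = -473345/18 + (-6 + 14*√2154)/40963 = -473345*1/18 + (-6 + 14*√2154)*(1/40963) = -473345/18 + (-6/40963 + 14*√2154/40963) = -19389631343/737334 + 14*√2154/40963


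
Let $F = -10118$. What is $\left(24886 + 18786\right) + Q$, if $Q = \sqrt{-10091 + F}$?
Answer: $43672 + i \sqrt{20209} \approx 43672.0 + 142.16 i$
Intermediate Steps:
$Q = i \sqrt{20209}$ ($Q = \sqrt{-10091 - 10118} = \sqrt{-20209} = i \sqrt{20209} \approx 142.16 i$)
$\left(24886 + 18786\right) + Q = \left(24886 + 18786\right) + i \sqrt{20209} = 43672 + i \sqrt{20209}$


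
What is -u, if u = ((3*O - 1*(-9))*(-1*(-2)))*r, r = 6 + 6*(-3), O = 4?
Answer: 504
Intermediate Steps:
r = -12 (r = 6 - 18 = -12)
u = -504 (u = ((3*4 - 1*(-9))*(-1*(-2)))*(-12) = ((12 + 9)*2)*(-12) = (21*2)*(-12) = 42*(-12) = -504)
-u = -1*(-504) = 504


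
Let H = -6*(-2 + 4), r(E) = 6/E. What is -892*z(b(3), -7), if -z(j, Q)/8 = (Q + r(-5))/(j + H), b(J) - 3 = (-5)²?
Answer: -18286/5 ≈ -3657.2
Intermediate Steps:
b(J) = 28 (b(J) = 3 + (-5)² = 3 + 25 = 28)
H = -12 (H = -6*2 = -12)
z(j, Q) = -8*(-6/5 + Q)/(-12 + j) (z(j, Q) = -8*(Q + 6/(-5))/(j - 12) = -8*(Q + 6*(-⅕))/(-12 + j) = -8*(Q - 6/5)/(-12 + j) = -8*(-6/5 + Q)/(-12 + j))
-892*z(b(3), -7) = -7136*(6 - 5*(-7))/(5*(-12 + 28)) = -7136*(6 + 35)/(5*16) = -7136*41/(5*16) = -892*41/10 = -18286/5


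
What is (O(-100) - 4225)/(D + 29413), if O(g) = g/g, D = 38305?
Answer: -2112/33859 ≈ -0.062376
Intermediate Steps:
O(g) = 1
(O(-100) - 4225)/(D + 29413) = (1 - 4225)/(38305 + 29413) = -4224/67718 = -4224*1/67718 = -2112/33859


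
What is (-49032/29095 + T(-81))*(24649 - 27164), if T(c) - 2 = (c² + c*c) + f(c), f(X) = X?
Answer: -190856837659/5819 ≈ -3.2799e+7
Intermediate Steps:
T(c) = 2 + c + 2*c² (T(c) = 2 + ((c² + c*c) + c) = 2 + ((c² + c²) + c) = 2 + (2*c² + c) = 2 + (c + 2*c²) = 2 + c + 2*c²)
(-49032/29095 + T(-81))*(24649 - 27164) = (-49032/29095 + (2 - 81 + 2*(-81)²))*(24649 - 27164) = (-49032*1/29095 + (2 - 81 + 2*6561))*(-2515) = (-49032/29095 + (2 - 81 + 13122))*(-2515) = (-49032/29095 + 13043)*(-2515) = (379437053/29095)*(-2515) = -190856837659/5819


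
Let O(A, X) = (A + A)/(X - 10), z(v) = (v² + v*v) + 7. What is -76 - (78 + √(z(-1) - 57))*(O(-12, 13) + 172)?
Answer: -12868 - 656*I*√3 ≈ -12868.0 - 1136.2*I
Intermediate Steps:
z(v) = 7 + 2*v² (z(v) = (v² + v²) + 7 = 2*v² + 7 = 7 + 2*v²)
O(A, X) = 2*A/(-10 + X) (O(A, X) = (2*A)/(-10 + X) = 2*A/(-10 + X))
-76 - (78 + √(z(-1) - 57))*(O(-12, 13) + 172) = -76 - (78 + √((7 + 2*(-1)²) - 57))*(2*(-12)/(-10 + 13) + 172) = -76 - (78 + √((7 + 2*1) - 57))*(2*(-12)/3 + 172) = -76 - (78 + √((7 + 2) - 57))*(2*(-12)*(⅓) + 172) = -76 - (78 + √(9 - 57))*(-8 + 172) = -76 - (78 + √(-48))*164 = -76 - (78 + 4*I*√3)*164 = -76 - (12792 + 656*I*√3) = -76 + (-12792 - 656*I*√3) = -12868 - 656*I*√3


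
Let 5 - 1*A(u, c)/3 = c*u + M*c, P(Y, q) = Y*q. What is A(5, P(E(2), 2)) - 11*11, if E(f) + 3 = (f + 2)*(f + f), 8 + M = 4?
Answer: -184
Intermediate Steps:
M = -4 (M = -8 + 4 = -4)
E(f) = -3 + 2*f*(2 + f) (E(f) = -3 + (f + 2)*(f + f) = -3 + (2 + f)*(2*f) = -3 + 2*f*(2 + f))
A(u, c) = 15 + 12*c - 3*c*u (A(u, c) = 15 - 3*(c*u - 4*c) = 15 - 3*(-4*c + c*u) = 15 + (12*c - 3*c*u) = 15 + 12*c - 3*c*u)
A(5, P(E(2), 2)) - 11*11 = (15 + 12*((-3 + 2*2**2 + 4*2)*2) - 3*(-3 + 2*2**2 + 4*2)*2*5) - 11*11 = (15 + 12*((-3 + 2*4 + 8)*2) - 3*(-3 + 2*4 + 8)*2*5) - 121 = (15 + 12*((-3 + 8 + 8)*2) - 3*(-3 + 8 + 8)*2*5) - 121 = (15 + 12*(13*2) - 3*13*2*5) - 121 = (15 + 12*26 - 3*26*5) - 121 = (15 + 312 - 390) - 121 = -63 - 121 = -184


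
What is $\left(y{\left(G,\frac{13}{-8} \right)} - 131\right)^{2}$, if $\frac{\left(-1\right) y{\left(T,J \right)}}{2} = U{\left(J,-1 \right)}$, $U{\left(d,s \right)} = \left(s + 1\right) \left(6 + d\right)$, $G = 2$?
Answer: $17161$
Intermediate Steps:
$U{\left(d,s \right)} = \left(1 + s\right) \left(6 + d\right)$
$y{\left(T,J \right)} = 0$ ($y{\left(T,J \right)} = - 2 \left(6 + J + 6 \left(-1\right) + J \left(-1\right)\right) = - 2 \left(6 + J - 6 - J\right) = \left(-2\right) 0 = 0$)
$\left(y{\left(G,\frac{13}{-8} \right)} - 131\right)^{2} = \left(0 - 131\right)^{2} = \left(-131\right)^{2} = 17161$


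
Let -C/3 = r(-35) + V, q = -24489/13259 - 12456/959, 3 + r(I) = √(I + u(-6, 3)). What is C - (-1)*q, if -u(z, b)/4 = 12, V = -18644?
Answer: 711122489466/12715381 - 3*I*√83 ≈ 55926.0 - 27.331*I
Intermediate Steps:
u(z, b) = -48 (u(z, b) = -4*12 = -48)
r(I) = -3 + √(-48 + I) (r(I) = -3 + √(I - 48) = -3 + √(-48 + I))
q = -188639055/12715381 (q = -24489*1/13259 - 12456*1/959 = -24489/13259 - 12456/959 = -188639055/12715381 ≈ -14.835)
C = 55941 - 3*I*√83 (C = -3*((-3 + √(-48 - 35)) - 18644) = -3*((-3 + √(-83)) - 18644) = -3*((-3 + I*√83) - 18644) = -3*(-18647 + I*√83) = 55941 - 3*I*√83 ≈ 55941.0 - 27.331*I)
C - (-1)*q = (55941 - 3*I*√83) - (-1)*(-188639055)/12715381 = (55941 - 3*I*√83) - 1*188639055/12715381 = (55941 - 3*I*√83) - 188639055/12715381 = 711122489466/12715381 - 3*I*√83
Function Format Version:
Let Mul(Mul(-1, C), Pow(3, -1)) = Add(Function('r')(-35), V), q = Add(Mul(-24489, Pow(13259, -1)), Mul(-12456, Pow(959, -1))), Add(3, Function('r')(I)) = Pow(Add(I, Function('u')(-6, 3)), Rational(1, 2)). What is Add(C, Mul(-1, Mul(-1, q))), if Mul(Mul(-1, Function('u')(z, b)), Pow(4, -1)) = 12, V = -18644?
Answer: Add(Rational(711122489466, 12715381), Mul(-3, I, Pow(83, Rational(1, 2)))) ≈ Add(55926., Mul(-27.331, I))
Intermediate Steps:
Function('u')(z, b) = -48 (Function('u')(z, b) = Mul(-4, 12) = -48)
Function('r')(I) = Add(-3, Pow(Add(-48, I), Rational(1, 2))) (Function('r')(I) = Add(-3, Pow(Add(I, -48), Rational(1, 2))) = Add(-3, Pow(Add(-48, I), Rational(1, 2))))
q = Rational(-188639055, 12715381) (q = Add(Mul(-24489, Rational(1, 13259)), Mul(-12456, Rational(1, 959))) = Add(Rational(-24489, 13259), Rational(-12456, 959)) = Rational(-188639055, 12715381) ≈ -14.835)
C = Add(55941, Mul(-3, I, Pow(83, Rational(1, 2)))) (C = Mul(-3, Add(Add(-3, Pow(Add(-48, -35), Rational(1, 2))), -18644)) = Mul(-3, Add(Add(-3, Pow(-83, Rational(1, 2))), -18644)) = Mul(-3, Add(Add(-3, Mul(I, Pow(83, Rational(1, 2)))), -18644)) = Mul(-3, Add(-18647, Mul(I, Pow(83, Rational(1, 2))))) = Add(55941, Mul(-3, I, Pow(83, Rational(1, 2)))) ≈ Add(55941., Mul(-27.331, I)))
Add(C, Mul(-1, Mul(-1, q))) = Add(Add(55941, Mul(-3, I, Pow(83, Rational(1, 2)))), Mul(-1, Mul(-1, Rational(-188639055, 12715381)))) = Add(Add(55941, Mul(-3, I, Pow(83, Rational(1, 2)))), Mul(-1, Rational(188639055, 12715381))) = Add(Add(55941, Mul(-3, I, Pow(83, Rational(1, 2)))), Rational(-188639055, 12715381)) = Add(Rational(711122489466, 12715381), Mul(-3, I, Pow(83, Rational(1, 2))))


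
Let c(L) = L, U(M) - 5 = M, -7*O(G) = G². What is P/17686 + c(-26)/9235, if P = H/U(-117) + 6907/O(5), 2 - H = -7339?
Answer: -10598146371/91464917600 ≈ -0.11587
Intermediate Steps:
H = 7341 (H = 2 - 1*(-7339) = 2 + 7339 = 7341)
O(G) = -G²/7
U(M) = 5 + M
P = -5598613/2800 (P = 7341/(5 - 117) + 6907/((-⅐*5²)) = 7341/(-112) + 6907/((-⅐*25)) = 7341*(-1/112) + 6907/(-25/7) = -7341/112 + 6907*(-7/25) = -7341/112 - 48349/25 = -5598613/2800 ≈ -1999.5)
P/17686 + c(-26)/9235 = -5598613/2800/17686 - 26/9235 = -5598613/2800*1/17686 - 26*1/9235 = -5598613/49520800 - 26/9235 = -10598146371/91464917600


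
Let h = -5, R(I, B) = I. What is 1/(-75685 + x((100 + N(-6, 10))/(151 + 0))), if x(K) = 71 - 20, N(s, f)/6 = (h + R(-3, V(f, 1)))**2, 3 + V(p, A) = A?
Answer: -1/75634 ≈ -1.3222e-5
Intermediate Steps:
V(p, A) = -3 + A
N(s, f) = 384 (N(s, f) = 6*(-5 - 3)**2 = 6*(-8)**2 = 6*64 = 384)
x(K) = 51
1/(-75685 + x((100 + N(-6, 10))/(151 + 0))) = 1/(-75685 + 51) = 1/(-75634) = -1/75634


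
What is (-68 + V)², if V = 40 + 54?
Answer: 676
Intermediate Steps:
V = 94
(-68 + V)² = (-68 + 94)² = 26² = 676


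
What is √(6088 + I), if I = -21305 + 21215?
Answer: √5998 ≈ 77.447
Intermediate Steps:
I = -90
√(6088 + I) = √(6088 - 90) = √5998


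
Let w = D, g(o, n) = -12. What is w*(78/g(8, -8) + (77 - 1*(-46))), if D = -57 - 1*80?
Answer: -31921/2 ≈ -15961.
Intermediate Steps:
D = -137 (D = -57 - 80 = -137)
w = -137
w*(78/g(8, -8) + (77 - 1*(-46))) = -137*(78/(-12) + (77 - 1*(-46))) = -137*(78*(-1/12) + (77 + 46)) = -137*(-13/2 + 123) = -137*233/2 = -31921/2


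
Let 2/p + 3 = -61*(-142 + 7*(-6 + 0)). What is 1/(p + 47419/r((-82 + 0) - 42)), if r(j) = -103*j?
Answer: 143314612/532114143 ≈ 0.26933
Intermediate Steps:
p = 2/11221 (p = 2/(-3 - 61*(-142 + 7*(-6 + 0))) = 2/(-3 - 61*(-142 + 7*(-6))) = 2/(-3 - 61*(-142 - 42)) = 2/(-3 - 61*(-184)) = 2/(-3 + 11224) = 2/11221 ≈ 0.00017824)
1/(p + 47419/r((-82 + 0) - 42)) = 1/(2/11221 + 47419/((-103*((-82 + 0) - 42)))) = 1/(2/11221 + 47419/((-103*(-82 - 42)))) = 1/(2/11221 + 47419/((-103*(-124)))) = 1/(2/11221 + 47419/12772) = 1/(532114143/143314612) = 143314612/532114143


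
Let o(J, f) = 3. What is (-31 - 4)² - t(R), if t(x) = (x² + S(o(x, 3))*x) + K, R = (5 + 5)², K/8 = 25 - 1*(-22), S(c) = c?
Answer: -9451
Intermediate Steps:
K = 376 (K = 8*(25 - 1*(-22)) = 8*(25 + 22) = 8*47 = 376)
R = 100 (R = 10² = 100)
t(x) = 376 + x² + 3*x (t(x) = (x² + 3*x) + 376 = 376 + x² + 3*x)
(-31 - 4)² - t(R) = (-31 - 4)² - (376 + 100² + 3*100) = (-35)² - (376 + 10000 + 300) = 1225 - 1*10676 = 1225 - 10676 = -9451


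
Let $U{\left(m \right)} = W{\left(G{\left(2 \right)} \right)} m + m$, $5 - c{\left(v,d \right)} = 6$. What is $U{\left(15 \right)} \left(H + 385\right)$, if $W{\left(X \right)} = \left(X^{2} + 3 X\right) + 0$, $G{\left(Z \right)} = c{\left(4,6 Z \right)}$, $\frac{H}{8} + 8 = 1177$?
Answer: $-146055$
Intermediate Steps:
$c{\left(v,d \right)} = -1$ ($c{\left(v,d \right)} = 5 - 6 = -1$)
$H = 9352$ ($H = -64 + 8 \cdot 1177 = -64 + 9416 = 9352$)
$G{\left(Z \right)} = -1$
$W{\left(X \right)} = X^{2} + 3 X$
$U{\left(m \right)} = - m$ ($U{\left(m \right)} = - (3 - 1) m + m = \left(-1\right) 2 m + m = - 2 m + m = - m$)
$U{\left(15 \right)} \left(H + 385\right) = \left(-1\right) 15 \left(9352 + 385\right) = \left(-15\right) 9737 = -146055$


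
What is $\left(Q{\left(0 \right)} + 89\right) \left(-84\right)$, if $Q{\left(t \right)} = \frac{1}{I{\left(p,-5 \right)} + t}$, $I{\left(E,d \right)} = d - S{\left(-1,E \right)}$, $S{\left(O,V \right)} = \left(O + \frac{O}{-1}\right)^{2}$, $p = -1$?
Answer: $- \frac{37296}{5} \approx -7459.2$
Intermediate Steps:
$S{\left(O,V \right)} = 0$ ($S{\left(O,V \right)} = \left(O + O \left(-1\right)\right)^{2} = \left(O - O\right)^{2} = 0^{2} = 0$)
$I{\left(E,d \right)} = d$ ($I{\left(E,d \right)} = d - 0 = d + 0 = d$)
$Q{\left(t \right)} = \frac{1}{-5 + t}$
$\left(Q{\left(0 \right)} + 89\right) \left(-84\right) = \left(\frac{1}{-5 + 0} + 89\right) \left(-84\right) = \left(\frac{1}{-5} + 89\right) \left(-84\right) = \left(- \frac{1}{5} + 89\right) \left(-84\right) = \frac{444}{5} \left(-84\right) = - \frac{37296}{5}$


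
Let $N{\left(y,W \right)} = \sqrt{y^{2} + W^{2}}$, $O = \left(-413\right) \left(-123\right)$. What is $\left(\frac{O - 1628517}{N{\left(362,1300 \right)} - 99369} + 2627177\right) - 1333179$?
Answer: $\frac{12774993020903708}{9872377117} + \frac{3155436 \sqrt{455261}}{9872377117} \approx 1.294 \cdot 10^{6}$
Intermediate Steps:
$O = 50799$
$N{\left(y,W \right)} = \sqrt{W^{2} + y^{2}}$
$\left(\frac{O - 1628517}{N{\left(362,1300 \right)} - 99369} + 2627177\right) - 1333179 = \left(\frac{50799 - 1628517}{\sqrt{1300^{2} + 362^{2}} - 99369} + 2627177\right) - 1333179 = \left(- \frac{1577718}{\sqrt{1690000 + 131044} - 99369} + 2627177\right) - 1333179 = \left(- \frac{1577718}{\sqrt{1821044} - 99369} + 2627177\right) - 1333179 = \left(- \frac{1577718}{2 \sqrt{455261} - 99369} + 2627177\right) - 1333179 = \left(- \frac{1577718}{-99369 + 2 \sqrt{455261}} + 2627177\right) - 1333179 = \left(2627177 - \frac{1577718}{-99369 + 2 \sqrt{455261}}\right) - 1333179 = 1293998 - \frac{1577718}{-99369 + 2 \sqrt{455261}}$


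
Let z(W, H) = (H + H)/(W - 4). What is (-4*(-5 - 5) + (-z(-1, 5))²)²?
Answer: 1936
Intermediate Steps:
z(W, H) = 2*H/(-4 + W) (z(W, H) = (2*H)/(-4 + W) = 2*H/(-4 + W))
(-4*(-5 - 5) + (-z(-1, 5))²)² = (-4*(-5 - 5) + (-2*5/(-4 - 1))²)² = (-4*(-10) + (-2*5/(-5))²)² = (40 + (-2*5*(-1)/5)²)² = (40 + (-1*(-2))²)² = (40 + 2²)² = (40 + 4)² = 44² = 1936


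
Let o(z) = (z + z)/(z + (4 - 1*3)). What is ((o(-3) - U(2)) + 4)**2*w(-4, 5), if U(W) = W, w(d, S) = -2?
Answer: -50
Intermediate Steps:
o(z) = 2*z/(1 + z) (o(z) = (2*z)/(z + (4 - 3)) = (2*z)/(z + 1) = (2*z)/(1 + z) = 2*z/(1 + z))
((o(-3) - U(2)) + 4)**2*w(-4, 5) = ((2*(-3)/(1 - 3) - 1*2) + 4)**2*(-2) = ((2*(-3)/(-2) - 2) + 4)**2*(-2) = ((2*(-3)*(-1/2) - 2) + 4)**2*(-2) = ((3 - 2) + 4)**2*(-2) = (1 + 4)**2*(-2) = 5**2*(-2) = 25*(-2) = -50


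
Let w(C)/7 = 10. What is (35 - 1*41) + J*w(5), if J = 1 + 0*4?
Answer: 64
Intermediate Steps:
w(C) = 70 (w(C) = 7*10 = 70)
J = 1 (J = 1 + 0 = 1)
(35 - 1*41) + J*w(5) = (35 - 1*41) + 1*70 = (35 - 41) + 70 = -6 + 70 = 64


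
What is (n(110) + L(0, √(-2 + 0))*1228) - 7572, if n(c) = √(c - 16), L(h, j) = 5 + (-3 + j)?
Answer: -5116 + √94 + 1228*I*√2 ≈ -5106.3 + 1736.7*I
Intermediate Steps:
L(h, j) = 2 + j
n(c) = √(-16 + c)
(n(110) + L(0, √(-2 + 0))*1228) - 7572 = (√(-16 + 110) + (2 + √(-2 + 0))*1228) - 7572 = (√94 + (2 + √(-2))*1228) - 7572 = (√94 + (2 + I*√2)*1228) - 7572 = (√94 + (2456 + 1228*I*√2)) - 7572 = (2456 + √94 + 1228*I*√2) - 7572 = -5116 + √94 + 1228*I*√2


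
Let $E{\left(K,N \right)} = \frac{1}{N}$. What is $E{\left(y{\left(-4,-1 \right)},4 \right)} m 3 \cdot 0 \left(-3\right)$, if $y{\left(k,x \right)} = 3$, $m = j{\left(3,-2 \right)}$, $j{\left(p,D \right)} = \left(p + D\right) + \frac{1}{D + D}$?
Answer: $0$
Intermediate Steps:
$j{\left(p,D \right)} = D + p + \frac{1}{2 D}$ ($j{\left(p,D \right)} = \left(D + p\right) + \frac{1}{2 D} = D + p + \frac{1}{2 D}$)
$m = \frac{3}{4}$ ($m = -2 + 3 + \frac{1}{2 \left(-2\right)} = -2 + 3 + \frac{1}{2} \left(- \frac{1}{2}\right) = -2 + 3 - \frac{1}{4} = \frac{3}{4} \approx 0.75$)
$E{\left(y{\left(-4,-1 \right)},4 \right)} m 3 \cdot 0 \left(-3\right) = \frac{1}{4} \cdot \frac{3}{4} \cdot 3 \cdot 0 \left(-3\right) = \frac{1}{4} \cdot \frac{3}{4} \cdot 0 \left(-3\right) = \frac{3}{16} \cdot 0 = 0$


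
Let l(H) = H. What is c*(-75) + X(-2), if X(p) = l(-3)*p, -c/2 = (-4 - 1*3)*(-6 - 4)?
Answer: 10506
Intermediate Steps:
c = -140 (c = -2*(-4 - 1*3)*(-6 - 4) = -2*(-4 - 3)*(-10) = -(-14)*(-10) = -2*70 = -140)
X(p) = -3*p
c*(-75) + X(-2) = -140*(-75) - 3*(-2) = 10500 + 6 = 10506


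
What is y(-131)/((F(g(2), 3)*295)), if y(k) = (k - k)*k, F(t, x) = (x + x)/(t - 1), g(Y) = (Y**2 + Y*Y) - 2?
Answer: 0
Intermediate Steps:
g(Y) = -2 + 2*Y**2 (g(Y) = (Y**2 + Y**2) - 2 = 2*Y**2 - 2 = -2 + 2*Y**2)
F(t, x) = 2*x/(-1 + t) (F(t, x) = (2*x)/(-1 + t) = 2*x/(-1 + t))
y(k) = 0 (y(k) = 0*k = 0)
y(-131)/((F(g(2), 3)*295)) = 0/(((2*3/(-1 + (-2 + 2*2**2)))*295)) = 0/(((2*3/(-1 + (-2 + 2*4)))*295)) = 0/(((2*3/(-1 + (-2 + 8)))*295)) = 0/(((2*3/(-1 + 6))*295)) = 0/(((2*3/5)*295)) = 0/(((2*3*(1/5))*295)) = 0/(((6/5)*295)) = 0/354 = 0*(1/354) = 0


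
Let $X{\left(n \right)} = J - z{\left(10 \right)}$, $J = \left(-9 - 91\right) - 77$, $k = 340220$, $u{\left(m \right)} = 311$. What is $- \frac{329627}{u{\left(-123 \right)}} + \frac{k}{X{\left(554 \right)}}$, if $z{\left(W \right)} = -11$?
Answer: $- \frac{80263251}{25813} \approx -3109.4$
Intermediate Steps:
$J = -177$ ($J = -100 - 77 = -177$)
$X{\left(n \right)} = -166$ ($X{\left(n \right)} = -177 - -11 = -177 + 11 = -166$)
$- \frac{329627}{u{\left(-123 \right)}} + \frac{k}{X{\left(554 \right)}} = - \frac{329627}{311} + \frac{340220}{-166} = \left(-329627\right) \frac{1}{311} + 340220 \left(- \frac{1}{166}\right) = - \frac{329627}{311} - \frac{170110}{83} = - \frac{80263251}{25813}$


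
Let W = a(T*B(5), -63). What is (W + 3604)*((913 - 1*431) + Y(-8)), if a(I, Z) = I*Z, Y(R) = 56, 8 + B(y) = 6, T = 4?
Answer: 2210104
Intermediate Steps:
B(y) = -2 (B(y) = -8 + 6 = -2)
W = 504 (W = (4*(-2))*(-63) = -8*(-63) = 504)
(W + 3604)*((913 - 1*431) + Y(-8)) = (504 + 3604)*((913 - 1*431) + 56) = 4108*((913 - 431) + 56) = 4108*(482 + 56) = 4108*538 = 2210104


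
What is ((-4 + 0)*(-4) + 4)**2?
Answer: 400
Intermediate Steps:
((-4 + 0)*(-4) + 4)**2 = (-4*(-4) + 4)**2 = (16 + 4)**2 = 20**2 = 400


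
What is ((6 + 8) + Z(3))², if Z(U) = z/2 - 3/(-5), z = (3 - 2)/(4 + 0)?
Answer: 346921/1600 ≈ 216.83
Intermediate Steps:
z = ¼ (z = 1/4 = 1*(¼) = ¼ ≈ 0.25000)
Z(U) = 29/40 (Z(U) = (¼)/2 - 3/(-5) = (¼)*(½) - 3*(-⅕) = ⅛ + ⅗ = 29/40)
((6 + 8) + Z(3))² = ((6 + 8) + 29/40)² = (14 + 29/40)² = (589/40)² = 346921/1600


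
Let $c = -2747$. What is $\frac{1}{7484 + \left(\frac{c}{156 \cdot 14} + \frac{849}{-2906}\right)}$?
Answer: $\frac{3173352}{23744447869} \approx 0.00013365$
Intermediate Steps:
$\frac{1}{7484 + \left(\frac{c}{156 \cdot 14} + \frac{849}{-2906}\right)} = \frac{1}{7484 + \left(- \frac{2747}{156 \cdot 14} + \frac{849}{-2906}\right)} = \frac{1}{7484 + \left(- \frac{2747}{2184} + 849 \left(- \frac{1}{2906}\right)\right)} = \frac{1}{7484 - \frac{4918499}{3173352}} = \frac{1}{\frac{23744447869}{3173352}} = \frac{3173352}{23744447869}$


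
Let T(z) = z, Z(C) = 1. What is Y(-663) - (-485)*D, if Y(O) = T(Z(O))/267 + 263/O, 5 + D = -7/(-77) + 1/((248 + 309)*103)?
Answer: -88675078177151/37238196567 ≈ -2381.3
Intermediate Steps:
D = -3098023/631081 (D = -5 + (-7/(-77) + 1/((248 + 309)*103)) = -5 + (-7*(-1/77) + (1/103)/557) = -5 + (1/11 + (1/557)*(1/103)) = -5 + (1/11 + 1/57371) = -5 + 57382/631081 = -3098023/631081 ≈ -4.9091)
Y(O) = 1/267 + 263/O
Y(-663) - (-485)*D = (1/267)*(70221 - 663)/(-663) - (-485)*(-3098023)/631081 = (1/267)*(-1/663)*69558 - 1*1502541155/631081 = -23186/59007 - 1502541155/631081 = -88675078177151/37238196567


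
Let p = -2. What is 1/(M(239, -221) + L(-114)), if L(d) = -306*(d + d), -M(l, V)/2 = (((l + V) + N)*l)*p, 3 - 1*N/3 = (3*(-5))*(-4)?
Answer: -1/76500 ≈ -1.3072e-5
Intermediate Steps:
N = -171 (N = 9 - 3*3*(-5)*(-4) = 9 - (-45)*(-4) = 9 - 3*60 = 9 - 180 = -171)
M(l, V) = 4*l*(-171 + V + l) (M(l, V) = -2*((l + V) - 171)*l*(-2) = -2*((V + l) - 171)*l*(-2) = -2*(-171 + V + l)*l*(-2) = -2*l*(-171 + V + l)*(-2) = -(-4)*l*(-171 + V + l) = 4*l*(-171 + V + l))
L(d) = -612*d
1/(M(239, -221) + L(-114)) = 1/(4*239*(-171 - 221 + 239) - 612*(-114)) = 1/(4*239*(-153) + 69768) = 1/(-146268 + 69768) = 1/(-76500) = -1/76500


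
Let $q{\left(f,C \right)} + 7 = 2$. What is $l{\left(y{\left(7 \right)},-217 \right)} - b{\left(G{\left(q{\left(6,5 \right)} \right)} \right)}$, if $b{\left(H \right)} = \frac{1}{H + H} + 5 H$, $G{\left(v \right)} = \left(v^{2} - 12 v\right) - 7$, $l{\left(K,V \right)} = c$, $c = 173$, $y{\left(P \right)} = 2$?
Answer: $- \frac{33853}{156} \approx -217.01$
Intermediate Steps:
$q{\left(f,C \right)} = -5$ ($q{\left(f,C \right)} = -7 + 2 = -5$)
$l{\left(K,V \right)} = 173$
$G{\left(v \right)} = -7 + v^{2} - 12 v$
$b{\left(H \right)} = \frac{1}{2 H} + 5 H$
$l{\left(y{\left(7 \right)},-217 \right)} - b{\left(G{\left(q{\left(6,5 \right)} \right)} \right)} = 173 - \left(\frac{1}{2 \left(-7 + \left(-5\right)^{2} - -60\right)} + 5 \left(-7 + \left(-5\right)^{2} - -60\right)\right) = 173 - \left(\frac{1}{2 \left(-7 + 25 + 60\right)} + 5 \left(-7 + 25 + 60\right)\right) = 173 - \left(\frac{1}{2 \cdot 78} + 5 \cdot 78\right) = 173 - \left(\frac{1}{2} \cdot \frac{1}{78} + 390\right) = 173 - \left(\frac{1}{156} + 390\right) = 173 - \frac{60841}{156} = - \frac{33853}{156}$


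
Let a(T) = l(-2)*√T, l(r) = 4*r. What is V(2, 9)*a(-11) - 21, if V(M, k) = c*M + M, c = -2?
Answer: -21 + 16*I*√11 ≈ -21.0 + 53.066*I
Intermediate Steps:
V(M, k) = -M (V(M, k) = -2*M + M = -M)
a(T) = -8*√T (a(T) = (4*(-2))*√T = -8*√T)
V(2, 9)*a(-11) - 21 = (-1*2)*(-8*I*√11) - 21 = -(-16)*I*√11 - 21 = 16*I*√11 - 21 = -21 + 16*I*√11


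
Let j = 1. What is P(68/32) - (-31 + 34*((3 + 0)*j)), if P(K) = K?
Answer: -551/8 ≈ -68.875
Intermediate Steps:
P(68/32) - (-31 + 34*((3 + 0)*j)) = 68/32 - (-31 + 34*((3 + 0)*1)) = 68*(1/32) - (-31 + 34*(3*1)) = 17/8 - (-31 + 34*3) = 17/8 - (-31 + 102) = 17/8 - 1*71 = 17/8 - 71 = -551/8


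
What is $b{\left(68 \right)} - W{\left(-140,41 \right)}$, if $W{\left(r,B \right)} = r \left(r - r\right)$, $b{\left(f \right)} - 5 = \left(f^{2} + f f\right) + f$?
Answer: $9321$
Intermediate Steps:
$b{\left(f \right)} = 5 + f + 2 f^{2}$ ($b{\left(f \right)} = 5 + \left(\left(f^{2} + f f\right) + f\right) = 5 + \left(\left(f^{2} + f^{2}\right) + f\right) = 5 + \left(2 f^{2} + f\right) = 5 + \left(f + 2 f^{2}\right) = 5 + f + 2 f^{2}$)
$W{\left(r,B \right)} = 0$ ($W{\left(r,B \right)} = r 0 = 0$)
$b{\left(68 \right)} - W{\left(-140,41 \right)} = \left(5 + 68 + 2 \cdot 68^{2}\right) - 0 = \left(5 + 68 + 2 \cdot 4624\right) + 0 = \left(5 + 68 + 9248\right) + 0 = 9321 + 0 = 9321$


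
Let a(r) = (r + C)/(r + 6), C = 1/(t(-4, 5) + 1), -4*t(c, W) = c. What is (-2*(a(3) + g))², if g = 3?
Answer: 3721/81 ≈ 45.938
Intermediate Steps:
t(c, W) = -c/4
C = ½ (C = 1/(-¼*(-4) + 1) = 1/(1 + 1) = 1/2 = ½ ≈ 0.50000)
a(r) = (½ + r)/(6 + r) (a(r) = (r + ½)/(r + 6) = (½ + r)/(6 + r))
(-2*(a(3) + g))² = (-2*((½ + 3)/(6 + 3) + 3))² = (-2*((7/2)/9 + 3))² = (-2*((⅑)*(7/2) + 3))² = (-2*(7/18 + 3))² = (-2*61/18)² = (-61/9)² = 3721/81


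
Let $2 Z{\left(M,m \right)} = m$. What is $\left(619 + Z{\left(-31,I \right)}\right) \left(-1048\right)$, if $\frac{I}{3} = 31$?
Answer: $-697444$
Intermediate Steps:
$I = 93$ ($I = 3 \cdot 31 = 93$)
$Z{\left(M,m \right)} = \frac{m}{2}$
$\left(619 + Z{\left(-31,I \right)}\right) \left(-1048\right) = \left(619 + \frac{1}{2} \cdot 93\right) \left(-1048\right) = \left(619 + \frac{93}{2}\right) \left(-1048\right) = \frac{1331}{2} \left(-1048\right) = -697444$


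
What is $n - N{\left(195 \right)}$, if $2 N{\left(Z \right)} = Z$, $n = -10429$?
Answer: $- \frac{21053}{2} \approx -10527.0$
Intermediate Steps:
$N{\left(Z \right)} = \frac{Z}{2}$
$n - N{\left(195 \right)} = -10429 - \frac{1}{2} \cdot 195 = -10429 - \frac{195}{2} = - \frac{21053}{2}$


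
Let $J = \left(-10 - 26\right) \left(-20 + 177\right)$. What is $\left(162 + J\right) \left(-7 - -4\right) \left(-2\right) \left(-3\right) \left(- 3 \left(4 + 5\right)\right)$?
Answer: $-2668140$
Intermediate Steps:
$J = -5652$ ($J = \left(-36\right) 157 = -5652$)
$\left(162 + J\right) \left(-7 - -4\right) \left(-2\right) \left(-3\right) \left(- 3 \left(4 + 5\right)\right) = \left(162 - 5652\right) \left(-7 - -4\right) \left(-2\right) \left(-3\right) \left(- 3 \left(4 + 5\right)\right) = - 5490 \left(-7 + 4\right) 6 \left(\left(-3\right) 9\right) = - 5490 \left(- 3 \cdot 6 \left(-27\right)\right) = - 5490 \left(\left(-3\right) \left(-162\right)\right) = \left(-5490\right) 486 = -2668140$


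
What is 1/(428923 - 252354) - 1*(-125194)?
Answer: 22105379387/176569 ≈ 1.2519e+5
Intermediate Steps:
1/(428923 - 252354) - 1*(-125194) = 1/176569 + 125194 = 22105379387/176569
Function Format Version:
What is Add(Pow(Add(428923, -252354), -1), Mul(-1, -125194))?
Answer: Rational(22105379387, 176569) ≈ 1.2519e+5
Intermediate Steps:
Add(Pow(Add(428923, -252354), -1), Mul(-1, -125194)) = Add(Pow(176569, -1), 125194) = Add(Rational(1, 176569), 125194) = Rational(22105379387, 176569)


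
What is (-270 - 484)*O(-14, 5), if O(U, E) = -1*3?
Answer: 2262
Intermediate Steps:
O(U, E) = -3
(-270 - 484)*O(-14, 5) = (-270 - 484)*(-3) = -754*(-3) = 2262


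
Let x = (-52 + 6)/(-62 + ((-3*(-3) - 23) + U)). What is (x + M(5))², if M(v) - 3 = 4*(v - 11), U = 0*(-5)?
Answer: 600625/1444 ≈ 415.95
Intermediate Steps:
U = 0
M(v) = -41 + 4*v (M(v) = 3 + 4*(v - 11) = 3 + 4*(-11 + v) = 3 + (-44 + 4*v) = -41 + 4*v)
x = 23/38 (x = (-52 + 6)/(-62 + ((-3*(-3) - 23) + 0)) = -46/(-62 + ((9 - 23) + 0)) = -46/(-62 + (-14 + 0)) = -46/(-62 - 14) = -46/(-76) = -46*(-1/76) = 23/38 ≈ 0.60526)
(x + M(5))² = (23/38 + (-41 + 4*5))² = (23/38 + (-41 + 20))² = (23/38 - 21)² = (-775/38)² = 600625/1444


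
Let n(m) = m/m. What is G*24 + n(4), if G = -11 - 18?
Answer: -695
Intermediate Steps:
n(m) = 1
G = -29
G*24 + n(4) = -29*24 + 1 = -696 + 1 = -695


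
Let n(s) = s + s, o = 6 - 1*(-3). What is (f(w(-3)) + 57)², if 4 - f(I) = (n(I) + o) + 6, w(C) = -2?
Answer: 2500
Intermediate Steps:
o = 9 (o = 6 + 3 = 9)
n(s) = 2*s
f(I) = -11 - 2*I (f(I) = 4 - ((2*I + 9) + 6) = 4 - ((9 + 2*I) + 6) = 4 - (15 + 2*I) = 4 + (-15 - 2*I) = -11 - 2*I)
(f(w(-3)) + 57)² = ((-11 - 2*(-2)) + 57)² = ((-11 + 4) + 57)² = (-7 + 57)² = 50² = 2500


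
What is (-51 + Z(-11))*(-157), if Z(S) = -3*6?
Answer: 10833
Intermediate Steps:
Z(S) = -18
(-51 + Z(-11))*(-157) = (-51 - 18)*(-157) = -69*(-157) = 10833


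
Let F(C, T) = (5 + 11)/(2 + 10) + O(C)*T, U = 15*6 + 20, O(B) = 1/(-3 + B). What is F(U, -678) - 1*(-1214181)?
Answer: 389750495/321 ≈ 1.2142e+6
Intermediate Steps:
U = 110 (U = 90 + 20 = 110)
F(C, T) = 4/3 + T/(-3 + C) (F(C, T) = (5 + 11)/(2 + 10) + T/(-3 + C) = 16/12 + T/(-3 + C) = 16*(1/12) + T/(-3 + C) = 4/3 + T/(-3 + C))
F(U, -678) - 1*(-1214181) = (-4 - 678 + (4/3)*110)/(-3 + 110) - 1*(-1214181) = (-4 - 678 + 440/3)/107 + 1214181 = (1/107)*(-1606/3) + 1214181 = -1606/321 + 1214181 = 389750495/321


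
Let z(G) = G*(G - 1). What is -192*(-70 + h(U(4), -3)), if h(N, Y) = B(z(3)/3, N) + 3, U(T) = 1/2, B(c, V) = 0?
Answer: 12864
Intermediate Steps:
z(G) = G*(-1 + G)
U(T) = 1/2
h(N, Y) = 3 (h(N, Y) = 0 + 3 = 3)
-192*(-70 + h(U(4), -3)) = -192*(-70 + 3) = -192*(-67) = 12864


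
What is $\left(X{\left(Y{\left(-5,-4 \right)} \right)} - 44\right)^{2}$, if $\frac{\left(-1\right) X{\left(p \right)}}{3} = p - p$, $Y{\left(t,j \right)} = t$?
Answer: $1936$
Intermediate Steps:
$X{\left(p \right)} = 0$ ($X{\left(p \right)} = - 3 \left(p - p\right) = \left(-3\right) 0 = 0$)
$\left(X{\left(Y{\left(-5,-4 \right)} \right)} - 44\right)^{2} = \left(0 - 44\right)^{2} = \left(-44\right)^{2} = 1936$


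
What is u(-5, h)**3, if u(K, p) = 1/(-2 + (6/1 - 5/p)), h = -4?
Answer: 64/9261 ≈ 0.0069107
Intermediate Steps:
u(K, p) = 1/(4 - 5/p) (u(K, p) = 1/(-2 + (6*1 - 5/p)) = 1/(-2 + (6 - 5/p)) = 1/(4 - 5/p))
u(-5, h)**3 = (-4/(-5 + 4*(-4)))**3 = (-4/(-5 - 16))**3 = (-4/(-21))**3 = (-4*(-1/21))**3 = (4/21)**3 = 64/9261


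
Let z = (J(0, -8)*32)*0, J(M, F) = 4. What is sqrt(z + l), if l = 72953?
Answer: sqrt(72953) ≈ 270.10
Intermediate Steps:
z = 0 (z = (4*32)*0 = 128*0 = 0)
sqrt(z + l) = sqrt(0 + 72953) = sqrt(72953)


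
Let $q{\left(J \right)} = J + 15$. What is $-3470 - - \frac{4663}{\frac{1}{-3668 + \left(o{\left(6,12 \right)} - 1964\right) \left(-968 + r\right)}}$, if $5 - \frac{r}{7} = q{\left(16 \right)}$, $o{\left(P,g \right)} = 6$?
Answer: $10482569746$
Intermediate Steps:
$q{\left(J \right)} = 15 + J$
$r = -182$ ($r = 35 - 7 \left(15 + 16\right) = 35 - 217 = -182$)
$-3470 - - \frac{4663}{\frac{1}{-3668 + \left(o{\left(6,12 \right)} - 1964\right) \left(-968 + r\right)}} = -3470 - - \frac{4663}{\frac{1}{-3668 + \left(6 - 1964\right) \left(-968 - 182\right)}} = -3470 - - \frac{4663}{\frac{1}{-3668 - -2251700}} = -3470 - - \frac{4663}{\frac{1}{-3668 + 2251700}} = -3470 - - \frac{4663}{\frac{1}{2248032}} = -3470 - - 4663 \frac{1}{\frac{1}{2248032}} = -3470 - \left(-4663\right) 2248032 = -3470 - -10482573216 = -3470 + 10482573216 = 10482569746$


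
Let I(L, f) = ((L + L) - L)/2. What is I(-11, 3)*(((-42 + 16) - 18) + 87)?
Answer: -473/2 ≈ -236.50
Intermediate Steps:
I(L, f) = L/2 (I(L, f) = (2*L - L)*(½) = L*(½) = L/2)
I(-11, 3)*(((-42 + 16) - 18) + 87) = ((½)*(-11))*(((-42 + 16) - 18) + 87) = -11*((-26 - 18) + 87)/2 = -11*(-44 + 87)/2 = -11/2*43 = -473/2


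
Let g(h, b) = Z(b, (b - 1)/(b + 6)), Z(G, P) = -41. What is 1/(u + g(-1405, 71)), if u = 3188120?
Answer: 1/3188079 ≈ 3.1367e-7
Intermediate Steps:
g(h, b) = -41
1/(u + g(-1405, 71)) = 1/(3188120 - 41) = 1/3188079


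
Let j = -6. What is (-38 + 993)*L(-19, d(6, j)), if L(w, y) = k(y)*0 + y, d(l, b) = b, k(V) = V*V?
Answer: -5730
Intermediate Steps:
k(V) = V²
L(w, y) = y (L(w, y) = y²*0 + y = 0 + y = y)
(-38 + 993)*L(-19, d(6, j)) = (-38 + 993)*(-6) = 955*(-6) = -5730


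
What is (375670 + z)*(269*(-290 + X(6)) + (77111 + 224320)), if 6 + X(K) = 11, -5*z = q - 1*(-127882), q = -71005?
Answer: 409405200318/5 ≈ 8.1881e+10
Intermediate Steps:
z = -56877/5 (z = -(-71005 - 1*(-127882))/5 = -(-71005 + 127882)/5 = -1/5*56877 = -56877/5 ≈ -11375.)
X(K) = 5 (X(K) = -6 + 11 = 5)
(375670 + z)*(269*(-290 + X(6)) + (77111 + 224320)) = (375670 - 56877/5)*(269*(-290 + 5) + (77111 + 224320)) = 1821473*(269*(-285) + 301431)/5 = 1821473*(-76665 + 301431)/5 = (1821473/5)*224766 = 409405200318/5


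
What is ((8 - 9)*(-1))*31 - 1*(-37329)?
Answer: 37360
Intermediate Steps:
((8 - 9)*(-1))*31 - 1*(-37329) = -1*(-1)*31 + 37329 = 1*31 + 37329 = 31 + 37329 = 37360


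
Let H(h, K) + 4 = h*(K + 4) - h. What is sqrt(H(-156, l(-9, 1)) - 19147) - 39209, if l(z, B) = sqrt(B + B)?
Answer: -39209 + I*sqrt(19619 + 156*sqrt(2)) ≈ -39209.0 + 140.85*I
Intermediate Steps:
l(z, B) = sqrt(2)*sqrt(B) (l(z, B) = sqrt(2*B) = sqrt(2)*sqrt(B))
H(h, K) = -4 - h + h*(4 + K) (H(h, K) = -4 + (h*(K + 4) - h) = -4 + (h*(4 + K) - h) = -4 + (-h + h*(4 + K)) = -4 - h + h*(4 + K))
sqrt(H(-156, l(-9, 1)) - 19147) - 39209 = sqrt((-4 + 3*(-156) + (sqrt(2)*sqrt(1))*(-156)) - 19147) - 39209 = sqrt((-4 - 468 + (sqrt(2)*1)*(-156)) - 19147) - 39209 = sqrt((-4 - 468 + sqrt(2)*(-156)) - 19147) - 39209 = sqrt((-4 - 468 - 156*sqrt(2)) - 19147) - 39209 = sqrt((-472 - 156*sqrt(2)) - 19147) - 39209 = sqrt(-19619 - 156*sqrt(2)) - 39209 = -39209 + sqrt(-19619 - 156*sqrt(2))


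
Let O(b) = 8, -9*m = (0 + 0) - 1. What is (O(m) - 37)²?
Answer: 841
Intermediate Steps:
m = ⅑ (m = -((0 + 0) - 1)/9 = -(0 - 1)/9 = -⅑*(-1) = ⅑ ≈ 0.11111)
(O(m) - 37)² = (8 - 37)² = (-29)² = 841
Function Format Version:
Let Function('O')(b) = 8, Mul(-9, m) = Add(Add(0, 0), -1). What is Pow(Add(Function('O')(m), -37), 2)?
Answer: 841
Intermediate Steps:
m = Rational(1, 9) (m = Mul(Rational(-1, 9), Add(Add(0, 0), -1)) = Mul(Rational(-1, 9), Add(0, -1)) = Mul(Rational(-1, 9), -1) = Rational(1, 9) ≈ 0.11111)
Pow(Add(Function('O')(m), -37), 2) = Pow(Add(8, -37), 2) = Pow(-29, 2) = 841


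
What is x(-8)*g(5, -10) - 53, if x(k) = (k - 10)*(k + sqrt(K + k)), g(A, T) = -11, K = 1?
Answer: -1637 + 198*I*sqrt(7) ≈ -1637.0 + 523.86*I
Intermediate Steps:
x(k) = (-10 + k)*(k + sqrt(1 + k)) (x(k) = (k - 10)*(k + sqrt(1 + k)) = (-10 + k)*(k + sqrt(1 + k)))
x(-8)*g(5, -10) - 53 = ((-8)**2 - 10*(-8) - 10*sqrt(1 - 8) - 8*sqrt(1 - 8))*(-11) - 53 = (64 + 80 - 10*I*sqrt(7) - 8*I*sqrt(7))*(-11) - 53 = (144 - 18*I*sqrt(7))*(-11) - 53 = (-1584 + 198*I*sqrt(7)) - 53 = -1637 + 198*I*sqrt(7)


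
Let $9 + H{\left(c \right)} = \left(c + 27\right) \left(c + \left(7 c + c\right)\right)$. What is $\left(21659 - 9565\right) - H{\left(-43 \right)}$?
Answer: $5911$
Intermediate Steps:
$H{\left(c \right)} = -9 + 9 c \left(27 + c\right)$ ($H{\left(c \right)} = -9 + \left(c + 27\right) \left(c + \left(7 c + c\right)\right) = -9 + \left(27 + c\right) \left(c + 8 c\right) = -9 + \left(27 + c\right) 9 c = -9 + 9 c \left(27 + c\right)$)
$\left(21659 - 9565\right) - H{\left(-43 \right)} = \left(21659 - 9565\right) - \left(-9 + 9 \left(-43\right)^{2} + 243 \left(-43\right)\right) = 12094 - \left(-9 + 9 \cdot 1849 - 10449\right) = 12094 - \left(-9 + 16641 - 10449\right) = 12094 - 6183 = 5911$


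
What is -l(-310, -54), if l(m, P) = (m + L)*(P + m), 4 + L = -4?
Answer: -115752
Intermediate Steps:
L = -8 (L = -4 - 4 = -8)
l(m, P) = (-8 + m)*(P + m) (l(m, P) = (m - 8)*(P + m) = (-8 + m)*(P + m))
-l(-310, -54) = -((-310)**2 - 8*(-54) - 8*(-310) - 54*(-310)) = -(96100 + 432 + 2480 + 16740) = -1*115752 = -115752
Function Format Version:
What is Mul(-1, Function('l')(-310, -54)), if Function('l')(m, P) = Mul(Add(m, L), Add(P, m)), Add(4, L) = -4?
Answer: -115752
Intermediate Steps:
L = -8 (L = Add(-4, -4) = -8)
Function('l')(m, P) = Mul(Add(-8, m), Add(P, m)) (Function('l')(m, P) = Mul(Add(m, -8), Add(P, m)) = Mul(Add(-8, m), Add(P, m)))
Mul(-1, Function('l')(-310, -54)) = Mul(-1, Add(Pow(-310, 2), Mul(-8, -54), Mul(-8, -310), Mul(-54, -310))) = Mul(-1, Add(96100, 432, 2480, 16740)) = Mul(-1, 115752) = -115752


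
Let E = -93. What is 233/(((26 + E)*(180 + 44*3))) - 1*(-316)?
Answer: 6605431/20904 ≈ 315.99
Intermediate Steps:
233/(((26 + E)*(180 + 44*3))) - 1*(-316) = 233/(((26 - 93)*(180 + 44*3))) - 1*(-316) = 233/((-67*(180 + 132))) + 316 = 233/((-67*312)) + 316 = 233/(-20904) + 316 = 233*(-1/20904) + 316 = -233/20904 + 316 = 6605431/20904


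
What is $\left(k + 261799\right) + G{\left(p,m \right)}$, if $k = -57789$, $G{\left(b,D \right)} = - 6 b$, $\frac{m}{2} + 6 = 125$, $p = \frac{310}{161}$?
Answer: $\frac{32843750}{161} \approx 2.04 \cdot 10^{5}$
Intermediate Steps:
$p = \frac{310}{161}$ ($p = 310 \cdot \frac{1}{161} = \frac{310}{161} \approx 1.9255$)
$m = 238$ ($m = -12 + 2 \cdot 125 = -12 + 250 = 238$)
$\left(k + 261799\right) + G{\left(p,m \right)} = \left(-57789 + 261799\right) - \frac{1860}{161} = 204010 - \frac{1860}{161} = \frac{32843750}{161}$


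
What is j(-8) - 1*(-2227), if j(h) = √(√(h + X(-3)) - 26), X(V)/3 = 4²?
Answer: 2227 + √(-26 + 2*√10) ≈ 2227.0 + 4.4357*I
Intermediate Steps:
X(V) = 48 (X(V) = 3*4² = 3*16 = 48)
j(h) = √(-26 + √(48 + h)) (j(h) = √(√(h + 48) - 26) = √(√(48 + h) - 26) = √(-26 + √(48 + h)))
j(-8) - 1*(-2227) = √(-26 + √(48 - 8)) - 1*(-2227) = √(-26 + √40) + 2227 = √(-26 + 2*√10) + 2227 = 2227 + √(-26 + 2*√10)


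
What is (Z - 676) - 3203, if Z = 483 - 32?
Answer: -3428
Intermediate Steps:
Z = 451
(Z - 676) - 3203 = (451 - 676) - 3203 = -225 - 3203 = -3428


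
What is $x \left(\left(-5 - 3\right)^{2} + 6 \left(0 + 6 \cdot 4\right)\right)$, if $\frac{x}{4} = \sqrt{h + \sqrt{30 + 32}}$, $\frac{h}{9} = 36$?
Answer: $832 \sqrt{324 + \sqrt{62}} \approx 15157.0$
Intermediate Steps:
$h = 324$ ($h = 9 \cdot 36 = 324$)
$x = 4 \sqrt{324 + \sqrt{62}}$ ($x = 4 \sqrt{324 + \sqrt{30 + 32}} = 4 \sqrt{324 + \sqrt{62}} \approx 72.87$)
$x \left(\left(-5 - 3\right)^{2} + 6 \left(0 + 6 \cdot 4\right)\right) = 4 \sqrt{324 + \sqrt{62}} \left(\left(-5 - 3\right)^{2} + 6 \left(0 + 6 \cdot 4\right)\right) = 4 \sqrt{324 + \sqrt{62}} \left(\left(-8\right)^{2} + 6 \left(0 + 24\right)\right) = 4 \sqrt{324 + \sqrt{62}} \left(64 + 6 \cdot 24\right) = 4 \sqrt{324 + \sqrt{62}} \left(64 + 144\right) = 4 \sqrt{324 + \sqrt{62}} \cdot 208 = 832 \sqrt{324 + \sqrt{62}}$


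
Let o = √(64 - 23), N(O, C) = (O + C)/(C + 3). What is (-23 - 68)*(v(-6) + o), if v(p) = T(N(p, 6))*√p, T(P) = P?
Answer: -91*√41 ≈ -582.68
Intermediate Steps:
N(O, C) = (C + O)/(3 + C)
v(p) = √p*(⅔ + p/9) (v(p) = ((6 + p)/(3 + 6))*√p = ((6 + p)/9)*√p = (⅔ + p/9)*√p = √p*(⅔ + p/9))
o = √41 ≈ 6.4031
(-23 - 68)*(v(-6) + o) = (-23 - 68)*(√(-6)*(6 - 6)/9 + √41) = -91*((⅑)*(I*√6)*0 + √41) = -91*(0 + √41) = -91*√41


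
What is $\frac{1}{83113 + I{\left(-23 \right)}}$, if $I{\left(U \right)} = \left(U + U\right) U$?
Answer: $\frac{1}{84171} \approx 1.1881 \cdot 10^{-5}$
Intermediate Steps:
$I{\left(U \right)} = 2 U^{2}$ ($I{\left(U \right)} = 2 U U = 2 U^{2}$)
$\frac{1}{83113 + I{\left(-23 \right)}} = \frac{1}{83113 + 2 \left(-23\right)^{2}} = \frac{1}{83113 + 2 \cdot 529} = \frac{1}{83113 + 1058} = \frac{1}{84171}$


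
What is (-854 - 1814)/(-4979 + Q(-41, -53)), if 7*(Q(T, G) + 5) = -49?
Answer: 116/217 ≈ 0.53456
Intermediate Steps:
Q(T, G) = -12 (Q(T, G) = -5 + (⅐)*(-49) = -5 - 7 = -12)
(-854 - 1814)/(-4979 + Q(-41, -53)) = (-854 - 1814)/(-4979 - 12) = -2668/(-4991) = -2668*(-1/4991) = 116/217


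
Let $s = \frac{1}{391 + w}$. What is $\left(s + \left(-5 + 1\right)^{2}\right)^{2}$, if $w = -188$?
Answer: $\frac{10556001}{41209} \approx 256.16$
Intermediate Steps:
$s = \frac{1}{203}$ ($s = \frac{1}{391 - 188} = \frac{1}{203} \approx 0.0049261$)
$\left(s + \left(-5 + 1\right)^{2}\right)^{2} = \left(\frac{1}{203} + \left(-5 + 1\right)^{2}\right)^{2} = \left(\frac{1}{203} + \left(-4\right)^{2}\right)^{2} = \left(\frac{1}{203} + 16\right)^{2} = \left(\frac{3249}{203}\right)^{2} = \frac{10556001}{41209}$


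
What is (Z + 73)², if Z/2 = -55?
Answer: 1369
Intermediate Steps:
Z = -110 (Z = 2*(-55) = -110)
(Z + 73)² = (-110 + 73)² = (-37)² = 1369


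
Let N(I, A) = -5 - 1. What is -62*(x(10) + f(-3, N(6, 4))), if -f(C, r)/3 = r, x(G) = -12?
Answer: -372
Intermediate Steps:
N(I, A) = -6
f(C, r) = -3*r
-62*(x(10) + f(-3, N(6, 4))) = -62*(-12 - 3*(-6)) = -62*(-12 + 18) = -62*6 = -372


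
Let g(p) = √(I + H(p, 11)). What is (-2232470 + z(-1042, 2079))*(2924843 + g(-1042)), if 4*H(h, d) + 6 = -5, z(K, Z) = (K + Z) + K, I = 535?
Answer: -6529638876425 - 2232475*√2129/2 ≈ -6.5297e+12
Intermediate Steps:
z(K, Z) = Z + 2*K
H(h, d) = -11/4 (H(h, d) = -3/2 + (¼)*(-5) = -3/2 - 5/4 = -11/4)
g(p) = √2129/2 (g(p) = √(535 - 11/4) = √(2129/4) = √2129/2)
(-2232470 + z(-1042, 2079))*(2924843 + g(-1042)) = (-2232470 + (2079 + 2*(-1042)))*(2924843 + √2129/2) = (-2232470 + (2079 - 2084))*(2924843 + √2129/2) = (-2232470 - 5)*(2924843 + √2129/2) = -2232475*(2924843 + √2129/2) = -6529638876425 - 2232475*√2129/2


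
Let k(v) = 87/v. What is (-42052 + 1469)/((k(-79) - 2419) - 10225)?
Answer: 3206057/998963 ≈ 3.2094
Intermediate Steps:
(-42052 + 1469)/((k(-79) - 2419) - 10225) = (-42052 + 1469)/((87/(-79) - 2419) - 10225) = -40583/((87*(-1/79) - 2419) - 10225) = -40583/((-87/79 - 2419) - 10225) = -40583/(-191188/79 - 10225) = -40583/(-998963/79) = -40583*(-79/998963) = 3206057/998963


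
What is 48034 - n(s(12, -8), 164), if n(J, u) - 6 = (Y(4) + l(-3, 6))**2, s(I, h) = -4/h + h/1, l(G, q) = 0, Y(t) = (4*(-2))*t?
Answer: 47004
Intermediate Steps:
Y(t) = -8*t
s(I, h) = h - 4/h (s(I, h) = -4/h + h*1 = -4/h + h = h - 4/h)
n(J, u) = 1030 (n(J, u) = 6 + (-8*4 + 0)**2 = 6 + (-32 + 0)**2 = 6 + (-32)**2 = 6 + 1024 = 1030)
48034 - n(s(12, -8), 164) = 48034 - 1*1030 = 48034 - 1030 = 47004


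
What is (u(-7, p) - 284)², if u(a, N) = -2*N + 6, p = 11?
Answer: 90000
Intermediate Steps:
u(a, N) = 6 - 2*N
(u(-7, p) - 284)² = ((6 - 2*11) - 284)² = ((6 - 22) - 284)² = (-16 - 284)² = (-300)² = 90000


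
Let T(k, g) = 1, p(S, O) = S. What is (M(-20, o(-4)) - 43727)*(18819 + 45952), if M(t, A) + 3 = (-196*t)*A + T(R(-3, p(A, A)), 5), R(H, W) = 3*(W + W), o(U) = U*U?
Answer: 1230066061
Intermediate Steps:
o(U) = U**2
R(H, W) = 6*W (R(H, W) = 3*(2*W) = 6*W)
M(t, A) = -2 - 196*A*t (M(t, A) = -3 + ((-196*t)*A + 1) = -3 + (-196*A*t + 1) = -3 + (1 - 196*A*t) = -2 - 196*A*t)
(M(-20, o(-4)) - 43727)*(18819 + 45952) = ((-2 - 196*(-4)**2*(-20)) - 43727)*(18819 + 45952) = ((-2 - 196*16*(-20)) - 43727)*64771 = ((-2 + 62720) - 43727)*64771 = (62718 - 43727)*64771 = 18991*64771 = 1230066061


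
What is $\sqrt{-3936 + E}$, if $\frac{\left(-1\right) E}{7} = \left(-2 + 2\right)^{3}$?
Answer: $4 i \sqrt{246} \approx 62.738 i$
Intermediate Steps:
$E = 0$ ($E = - 7 \left(-2 + 2\right)^{3} = - 7 \cdot 0^{3} = \left(-7\right) 0 = 0$)
$\sqrt{-3936 + E} = \sqrt{-3936 + 0} = \sqrt{-3936} = 4 i \sqrt{246}$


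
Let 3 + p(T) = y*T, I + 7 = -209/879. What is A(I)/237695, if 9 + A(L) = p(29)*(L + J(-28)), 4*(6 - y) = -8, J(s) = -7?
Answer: -2873846/208933905 ≈ -0.013755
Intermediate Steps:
I = -6362/879 (I = -7 - 209/879 = -6362/879 ≈ -7.2378)
y = 8 (y = 6 - 1/4*(-8) = 6 + 2 = 8)
p(T) = -3 + 8*T
A(L) = -1612 + 229*L (A(L) = -9 + (-3 + 8*29)*(L - 7) = -9 + (-3 + 232)*(-7 + L) = -9 + 229*(-7 + L) = -9 + (-1603 + 229*L) = -1612 + 229*L)
A(I)/237695 = (-1612 + 229*(-6362/879))/237695 = (-1612 - 1456898/879)*(1/237695) = -2873846/879*1/237695 = -2873846/208933905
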